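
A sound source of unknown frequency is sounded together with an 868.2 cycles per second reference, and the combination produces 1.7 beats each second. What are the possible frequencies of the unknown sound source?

866.5 Hz or 869.9 Hz

|f − 868.2| = 1.7, so f = 868.2 ± 1.7.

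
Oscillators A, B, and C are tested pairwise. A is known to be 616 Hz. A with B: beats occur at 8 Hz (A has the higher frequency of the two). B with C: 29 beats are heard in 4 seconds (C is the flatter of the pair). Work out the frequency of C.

600.75 Hz

B is below A, so f_B = 616 − 8 = 608 Hz.
B–C: Beat frequency = 29/4 = 7.25 Hz.
C is below B, so f_C = 608 − 7.25 = 600.75 Hz.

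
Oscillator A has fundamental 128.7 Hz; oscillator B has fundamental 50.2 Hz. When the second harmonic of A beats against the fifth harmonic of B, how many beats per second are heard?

Second harmonic of the first: 2·128.7 = 257.4 Hz.
Fifth harmonic of the second: 5·50.2 = 251.0 Hz.
f_beat = |257.4 − 251.0| = 6.4 Hz.

6.4 Hz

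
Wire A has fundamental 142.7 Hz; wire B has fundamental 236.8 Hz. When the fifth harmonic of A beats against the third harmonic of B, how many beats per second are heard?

3.1 Hz

Fifth harmonic of the first: 5·142.7 = 713.5 Hz.
Third harmonic of the second: 3·236.8 = 710.4 Hz.
f_beat = |713.5 − 710.4| = 3.1 Hz.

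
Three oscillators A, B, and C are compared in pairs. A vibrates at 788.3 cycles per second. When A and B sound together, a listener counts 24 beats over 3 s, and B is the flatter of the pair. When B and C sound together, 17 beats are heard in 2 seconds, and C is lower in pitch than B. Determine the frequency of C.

771.8 Hz

A–B: Beat frequency = 24/3 = 8 Hz.
B is below A, so f_B = 788.3 − 8 = 780.3 Hz.
B–C: Beat frequency = 17/2 = 8.5 Hz.
C is below B, so f_C = 780.3 − 8.5 = 771.8 Hz.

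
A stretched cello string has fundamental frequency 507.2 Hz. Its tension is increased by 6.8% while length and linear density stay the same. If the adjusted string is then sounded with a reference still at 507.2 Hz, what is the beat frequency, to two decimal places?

16.96 Hz

For a string, f ∝ √T, so the new frequency is 507.2·√1.068 = 524.1612 Hz.
f_beat = |524.1612 − 507.2| = 16.96 Hz.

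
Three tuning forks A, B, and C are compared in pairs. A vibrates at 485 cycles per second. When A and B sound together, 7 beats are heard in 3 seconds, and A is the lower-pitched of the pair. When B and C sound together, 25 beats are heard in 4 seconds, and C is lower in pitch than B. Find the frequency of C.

481.0833 Hz

A–B: Beat frequency = 7/3 = 2.3333 Hz.
B is above A, so f_B = 485 + 2.3333 = 487.3333 Hz.
B–C: Beat frequency = 25/4 = 6.25 Hz.
C is below B, so f_C = 487.3333 − 6.25 = 481.0833 Hz.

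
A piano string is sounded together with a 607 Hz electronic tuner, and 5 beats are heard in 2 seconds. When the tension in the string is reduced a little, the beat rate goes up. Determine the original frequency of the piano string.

604.5 Hz

Beat frequency = 5/2 = 2.5 Hz.
|f − 607| = 2.5, so the piano string was at either 604.5 Hz or 609.5 Hz.
Lower tension means lower frequency; the adjustment lowers the piano string's frequency.
The beat rate rose, so the adjustment moved the piano string further from 607 Hz — it was already below the reference.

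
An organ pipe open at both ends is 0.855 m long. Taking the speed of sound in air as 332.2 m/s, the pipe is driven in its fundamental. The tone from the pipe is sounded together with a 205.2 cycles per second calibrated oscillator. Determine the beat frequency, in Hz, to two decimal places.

10.93 Hz

Open pipe: f_n = n·v/(2L) = 1·332.2/(2·0.855) = 194.2690 Hz.
f_beat = |194.2690 − 205.2| = 10.93 Hz.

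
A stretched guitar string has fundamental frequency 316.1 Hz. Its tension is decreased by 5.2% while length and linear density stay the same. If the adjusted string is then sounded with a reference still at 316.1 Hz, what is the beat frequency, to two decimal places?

8.33 Hz

For a string, f ∝ √T, so the new frequency is 316.1·√0.948 = 307.7717 Hz.
f_beat = |307.7717 − 316.1| = 8.33 Hz.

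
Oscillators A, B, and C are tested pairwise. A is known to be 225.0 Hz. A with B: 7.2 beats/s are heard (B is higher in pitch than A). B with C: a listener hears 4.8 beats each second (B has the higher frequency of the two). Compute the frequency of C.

227.4 Hz

B is above A, so f_B = 225.0 + 7.2 = 232.2 Hz.
C is below B, so f_C = 232.2 − 4.8 = 227.4 Hz.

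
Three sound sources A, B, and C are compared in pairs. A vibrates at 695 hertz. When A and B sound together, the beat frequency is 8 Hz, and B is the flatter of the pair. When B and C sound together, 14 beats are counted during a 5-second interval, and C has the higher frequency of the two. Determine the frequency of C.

689.8 Hz

B is below A, so f_B = 695 − 8 = 687 Hz.
B–C: Beat frequency = 14/5 = 2.8 Hz.
C is above B, so f_C = 687 + 2.8 = 689.8 Hz.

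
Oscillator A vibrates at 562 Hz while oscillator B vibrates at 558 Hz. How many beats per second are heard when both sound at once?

f_beat = |f₁ − f₂|.
|562 − 558| = 4 Hz.

4 Hz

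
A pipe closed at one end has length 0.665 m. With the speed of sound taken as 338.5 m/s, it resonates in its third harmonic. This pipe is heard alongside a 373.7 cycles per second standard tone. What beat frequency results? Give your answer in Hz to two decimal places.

Closed pipe (odd harmonics): f_n = n·v/(4L) = 3·338.5/(4·0.665) = 381.7669 Hz.
f_beat = |381.7669 − 373.7| = 8.07 Hz.

8.07 Hz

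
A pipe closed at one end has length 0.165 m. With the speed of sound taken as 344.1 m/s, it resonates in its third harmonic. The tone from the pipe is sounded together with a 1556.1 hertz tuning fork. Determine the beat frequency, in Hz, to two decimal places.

7.99 Hz

Closed pipe (odd harmonics): f_n = n·v/(4L) = 3·344.1/(4·0.165) = 1564.0909 Hz.
f_beat = |1564.0909 − 1556.1| = 7.99 Hz.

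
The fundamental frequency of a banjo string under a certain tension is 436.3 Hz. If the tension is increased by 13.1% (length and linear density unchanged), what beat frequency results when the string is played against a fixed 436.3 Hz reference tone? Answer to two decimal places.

27.70 Hz

For a string, f ∝ √T, so the new frequency is 436.3·√1.131 = 463.9984 Hz.
f_beat = |463.9984 − 436.3| = 27.70 Hz.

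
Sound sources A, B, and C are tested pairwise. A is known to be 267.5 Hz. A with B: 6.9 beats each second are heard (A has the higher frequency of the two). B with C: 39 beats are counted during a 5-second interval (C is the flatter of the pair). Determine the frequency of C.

B is below A, so f_B = 267.5 − 6.9 = 260.6 Hz.
B–C: Beat frequency = 39/5 = 7.8 Hz.
C is below B, so f_C = 260.6 − 7.8 = 252.8 Hz.

252.8 Hz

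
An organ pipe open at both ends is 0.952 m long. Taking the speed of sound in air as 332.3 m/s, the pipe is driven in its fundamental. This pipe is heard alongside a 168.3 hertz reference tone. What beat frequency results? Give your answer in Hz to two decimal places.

6.23 Hz

Open pipe: f_n = n·v/(2L) = 1·332.3/(2·0.952) = 174.5273 Hz.
f_beat = |174.5273 − 168.3| = 6.23 Hz.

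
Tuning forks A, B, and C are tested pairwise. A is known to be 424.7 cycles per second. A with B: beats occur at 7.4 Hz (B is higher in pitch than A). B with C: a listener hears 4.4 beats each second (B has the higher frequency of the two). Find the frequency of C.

427.7 Hz

B is above A, so f_B = 424.7 + 7.4 = 432.1 Hz.
C is below B, so f_C = 432.1 − 4.4 = 427.7 Hz.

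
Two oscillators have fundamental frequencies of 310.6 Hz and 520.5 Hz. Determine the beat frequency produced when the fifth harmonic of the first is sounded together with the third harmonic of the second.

Fifth harmonic of the first: 5·310.6 = 1553.0 Hz.
Third harmonic of the second: 3·520.5 = 1561.5 Hz.
f_beat = |1553.0 − 1561.5| = 8.5 Hz.

8.5 Hz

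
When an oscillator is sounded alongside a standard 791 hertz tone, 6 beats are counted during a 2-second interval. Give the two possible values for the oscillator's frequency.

788 Hz or 794 Hz

Beat frequency = 6/2 = 3 Hz.
|f − 791| = 3, so f = 791 ± 3.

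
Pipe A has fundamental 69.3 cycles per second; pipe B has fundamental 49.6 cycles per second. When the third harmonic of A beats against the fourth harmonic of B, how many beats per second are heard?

9.5 Hz

Third harmonic of the first: 3·69.3 = 207.9 Hz.
Fourth harmonic of the second: 4·49.6 = 198.4 Hz.
f_beat = |207.9 − 198.4| = 9.5 Hz.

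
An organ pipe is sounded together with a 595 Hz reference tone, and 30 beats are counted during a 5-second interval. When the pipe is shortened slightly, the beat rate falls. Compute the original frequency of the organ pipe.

Beat frequency = 30/5 = 6 Hz.
|f − 595| = 6, so the organ pipe was at either 589 Hz or 601 Hz.
A shorter pipe has a higher fundamental; the adjustment raises the organ pipe's frequency.
The beat rate fell, so the adjustment moved the organ pipe toward 595 Hz — it must have started below the reference.

589 Hz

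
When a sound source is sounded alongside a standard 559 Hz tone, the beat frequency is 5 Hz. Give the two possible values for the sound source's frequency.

|f − 559| = 5, so f = 559 ± 5.

554 Hz or 564 Hz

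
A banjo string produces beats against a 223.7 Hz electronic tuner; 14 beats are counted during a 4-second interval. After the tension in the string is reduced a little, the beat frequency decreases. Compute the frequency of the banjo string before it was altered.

Beat frequency = 14/4 = 3.5 Hz.
|f − 223.7| = 3.5, so the banjo string was at either 220.2 Hz or 227.2 Hz.
Lower tension means lower frequency; the adjustment lowers the banjo string's frequency.
The beat rate fell, so the adjustment moved the banjo string toward 223.7 Hz — it must have started above the reference.

227.2 Hz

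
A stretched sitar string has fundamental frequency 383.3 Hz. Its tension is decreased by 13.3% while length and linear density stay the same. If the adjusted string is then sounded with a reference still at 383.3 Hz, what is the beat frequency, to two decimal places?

For a string, f ∝ √T, so the new frequency is 383.3·√0.867 = 356.9015 Hz.
f_beat = |356.9015 − 383.3| = 26.40 Hz.

26.40 Hz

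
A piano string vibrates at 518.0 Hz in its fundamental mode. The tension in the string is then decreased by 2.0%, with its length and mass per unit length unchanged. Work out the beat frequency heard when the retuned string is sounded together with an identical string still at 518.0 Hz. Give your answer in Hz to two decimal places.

For a string, f ∝ √T, so the new frequency is 518.0·√0.980 = 512.7938 Hz.
f_beat = |512.7938 − 518.0| = 5.21 Hz.

5.21 Hz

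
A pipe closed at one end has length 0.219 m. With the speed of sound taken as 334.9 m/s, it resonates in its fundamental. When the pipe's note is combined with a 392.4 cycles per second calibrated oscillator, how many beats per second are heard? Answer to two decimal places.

Closed pipe (odd harmonics): f_n = n·v/(4L) = 1·334.9/(4·0.219) = 382.3059 Hz.
f_beat = |382.3059 − 392.4| = 10.09 Hz.

10.09 Hz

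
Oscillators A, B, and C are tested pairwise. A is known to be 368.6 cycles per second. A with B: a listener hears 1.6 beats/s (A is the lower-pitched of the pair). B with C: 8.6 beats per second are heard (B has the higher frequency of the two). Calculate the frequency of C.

B is above A, so f_B = 368.6 + 1.6 = 370.2 Hz.
C is below B, so f_C = 370.2 − 8.6 = 361.6 Hz.

361.6 Hz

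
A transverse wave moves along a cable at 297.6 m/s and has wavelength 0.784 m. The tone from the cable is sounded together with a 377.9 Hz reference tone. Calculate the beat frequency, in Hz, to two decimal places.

1.69 Hz

Source frequency f = v/λ = 297.6/0.784 = 379.5918 Hz.
f_beat = |379.5918 − 377.9| = 1.69 Hz.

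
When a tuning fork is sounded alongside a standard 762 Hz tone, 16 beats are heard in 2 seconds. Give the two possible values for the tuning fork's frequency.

754 Hz or 770 Hz

Beat frequency = 16/2 = 8 Hz.
|f − 762| = 8, so f = 762 ± 8.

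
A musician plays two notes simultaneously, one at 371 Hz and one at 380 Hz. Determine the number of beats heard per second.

The beat frequency equals the magnitude of the frequency difference.
|371 − 380| = 9 Hz.

9 Hz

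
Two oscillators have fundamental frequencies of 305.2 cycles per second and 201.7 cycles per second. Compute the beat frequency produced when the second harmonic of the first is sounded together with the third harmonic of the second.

5.3 Hz

Second harmonic of the first: 2·305.2 = 610.4 Hz.
Third harmonic of the second: 3·201.7 = 605.1 Hz.
f_beat = |610.4 − 605.1| = 5.3 Hz.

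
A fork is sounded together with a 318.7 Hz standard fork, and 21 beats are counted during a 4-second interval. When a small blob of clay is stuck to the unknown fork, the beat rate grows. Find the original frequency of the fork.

Beat frequency = 21/4 = 5.25 Hz.
|f − 318.7| = 5.25, so the fork was at either 313.45 Hz or 323.95 Hz.
Adding mass to a fork lowers its frequency; the adjustment lowers the fork's frequency.
The beat rate rose, so the adjustment moved the fork further from 318.7 Hz — it was already below the reference.

313.45 Hz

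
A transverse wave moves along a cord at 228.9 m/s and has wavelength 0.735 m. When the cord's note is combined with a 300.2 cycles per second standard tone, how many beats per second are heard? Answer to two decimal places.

Source frequency f = v/λ = 228.9/0.735 = 311.4286 Hz.
f_beat = |311.4286 − 300.2| = 11.23 Hz.

11.23 Hz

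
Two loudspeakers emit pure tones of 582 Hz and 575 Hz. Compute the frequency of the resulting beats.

7 Hz

f_beat = |f₁ − f₂|.
|582 − 575| = 7 Hz.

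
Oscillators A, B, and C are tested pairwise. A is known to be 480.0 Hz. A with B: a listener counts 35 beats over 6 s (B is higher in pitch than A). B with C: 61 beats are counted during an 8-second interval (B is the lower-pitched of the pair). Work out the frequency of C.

493.4583 Hz

A–B: Beat frequency = 35/6 = 5.8333 Hz.
B is above A, so f_B = 480.0 + 5.8333 = 485.8333 Hz.
B–C: Beat frequency = 61/8 = 7.625 Hz.
C is above B, so f_C = 485.8333 + 7.625 = 493.4583 Hz.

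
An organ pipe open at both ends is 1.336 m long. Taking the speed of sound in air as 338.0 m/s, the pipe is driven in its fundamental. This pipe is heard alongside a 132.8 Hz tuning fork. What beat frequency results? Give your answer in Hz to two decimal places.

6.30 Hz

Open pipe: f_n = n·v/(2L) = 1·338.0/(2·1.336) = 126.4970 Hz.
f_beat = |126.4970 − 132.8| = 6.30 Hz.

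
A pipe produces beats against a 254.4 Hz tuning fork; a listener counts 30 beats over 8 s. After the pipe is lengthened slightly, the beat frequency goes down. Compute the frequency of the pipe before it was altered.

258.15 Hz

Beat frequency = 30/8 = 3.75 Hz.
|f − 254.4| = 3.75, so the pipe was at either 250.65 Hz or 258.15 Hz.
A longer pipe has a lower fundamental; the adjustment lowers the pipe's frequency.
The beat rate fell, so the adjustment moved the pipe toward 254.4 Hz — it must have started above the reference.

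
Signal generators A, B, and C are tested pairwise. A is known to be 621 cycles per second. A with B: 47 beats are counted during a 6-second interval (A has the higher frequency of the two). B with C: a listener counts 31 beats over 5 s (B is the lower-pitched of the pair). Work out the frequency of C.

A–B: Beat frequency = 47/6 = 7.8333 Hz.
B is below A, so f_B = 621 − 7.8333 = 613.1667 Hz.
B–C: Beat frequency = 31/5 = 6.2 Hz.
C is above B, so f_C = 613.1667 + 6.2 = 619.3667 Hz.

619.3667 Hz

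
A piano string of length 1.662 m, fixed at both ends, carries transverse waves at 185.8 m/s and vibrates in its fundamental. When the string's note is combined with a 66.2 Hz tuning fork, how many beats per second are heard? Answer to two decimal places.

For a string fixed at both ends, f_n = n·v/(2L) = 1·185.8/(2·1.662) = 55.8965 Hz.
f_beat = |55.8965 − 66.2| = 10.30 Hz.

10.30 Hz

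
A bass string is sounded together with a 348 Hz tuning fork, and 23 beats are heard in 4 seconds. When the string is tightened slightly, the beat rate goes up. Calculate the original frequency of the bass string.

Beat frequency = 23/4 = 5.75 Hz.
|f − 348| = 5.75, so the bass string was at either 342.25 Hz or 353.75 Hz.
Increasing tension raises a string's frequency; the adjustment raises the bass string's frequency.
The beat rate rose, so the adjustment moved the bass string further from 348 Hz — it was already above the reference.

353.75 Hz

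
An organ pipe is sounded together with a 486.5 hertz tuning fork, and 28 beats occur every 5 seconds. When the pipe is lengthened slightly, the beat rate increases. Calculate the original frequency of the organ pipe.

Beat frequency = 28/5 = 5.6 Hz.
|f − 486.5| = 5.6, so the organ pipe was at either 480.9 Hz or 492.1 Hz.
A longer pipe has a lower fundamental; the adjustment lowers the organ pipe's frequency.
The beat rate rose, so the adjustment moved the organ pipe further from 486.5 Hz — it was already below the reference.

480.9 Hz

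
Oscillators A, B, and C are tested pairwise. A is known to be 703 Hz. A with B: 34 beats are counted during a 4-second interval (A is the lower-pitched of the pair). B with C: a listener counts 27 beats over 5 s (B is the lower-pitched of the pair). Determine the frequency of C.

716.9 Hz

A–B: Beat frequency = 34/4 = 8.5 Hz.
B is above A, so f_B = 703 + 8.5 = 711.5 Hz.
B–C: Beat frequency = 27/5 = 5.4 Hz.
C is above B, so f_C = 711.5 + 5.4 = 716.9 Hz.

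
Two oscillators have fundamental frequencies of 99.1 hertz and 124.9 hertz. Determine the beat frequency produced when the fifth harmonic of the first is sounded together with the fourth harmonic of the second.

Fifth harmonic of the first: 5·99.1 = 495.5 Hz.
Fourth harmonic of the second: 4·124.9 = 499.6 Hz.
f_beat = |495.5 − 499.6| = 4.1 Hz.

4.1 Hz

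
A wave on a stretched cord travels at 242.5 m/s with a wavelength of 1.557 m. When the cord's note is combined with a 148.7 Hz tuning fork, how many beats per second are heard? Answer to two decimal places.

Source frequency f = v/λ = 242.5/1.557 = 155.7482 Hz.
f_beat = |155.7482 − 148.7| = 7.05 Hz.

7.05 Hz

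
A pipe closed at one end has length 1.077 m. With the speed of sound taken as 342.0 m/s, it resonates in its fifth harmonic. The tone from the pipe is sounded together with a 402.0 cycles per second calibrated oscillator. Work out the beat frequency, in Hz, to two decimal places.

Closed pipe (odd harmonics): f_n = n·v/(4L) = 5·342.0/(4·1.077) = 396.9359 Hz.
f_beat = |396.9359 − 402.0| = 5.06 Hz.

5.06 Hz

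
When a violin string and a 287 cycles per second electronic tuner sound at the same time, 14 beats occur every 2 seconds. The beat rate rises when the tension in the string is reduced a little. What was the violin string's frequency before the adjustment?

280 Hz

Beat frequency = 14/2 = 7 Hz.
|f − 287| = 7, so the violin string was at either 280 Hz or 294 Hz.
Lower tension means lower frequency; the adjustment lowers the violin string's frequency.
The beat rate rose, so the adjustment moved the violin string further from 287 Hz — it was already below the reference.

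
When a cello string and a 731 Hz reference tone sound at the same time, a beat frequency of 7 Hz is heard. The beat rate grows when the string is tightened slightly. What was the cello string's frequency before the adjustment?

738 Hz

|f − 731| = 7, so the cello string was at either 724 Hz or 738 Hz.
Increasing tension raises a string's frequency; the adjustment raises the cello string's frequency.
The beat rate rose, so the adjustment moved the cello string further from 731 Hz — it was already above the reference.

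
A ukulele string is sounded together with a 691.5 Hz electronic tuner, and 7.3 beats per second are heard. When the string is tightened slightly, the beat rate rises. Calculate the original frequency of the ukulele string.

698.8 Hz

|f − 691.5| = 7.3, so the ukulele string was at either 684.2 Hz or 698.8 Hz.
Increasing tension raises a string's frequency; the adjustment raises the ukulele string's frequency.
The beat rate rose, so the adjustment moved the ukulele string further from 691.5 Hz — it was already above the reference.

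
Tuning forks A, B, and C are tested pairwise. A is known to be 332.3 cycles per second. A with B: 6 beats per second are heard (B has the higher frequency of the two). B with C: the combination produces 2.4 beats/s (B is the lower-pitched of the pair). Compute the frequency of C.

340.7 Hz

B is above A, so f_B = 332.3 + 6 = 338.3 Hz.
C is above B, so f_C = 338.3 + 2.4 = 340.7 Hz.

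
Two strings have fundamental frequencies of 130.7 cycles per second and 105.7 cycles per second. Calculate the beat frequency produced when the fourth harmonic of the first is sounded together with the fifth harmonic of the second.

5.7 Hz

Fourth harmonic of the first: 4·130.7 = 522.8 Hz.
Fifth harmonic of the second: 5·105.7 = 528.5 Hz.
f_beat = |522.8 − 528.5| = 5.7 Hz.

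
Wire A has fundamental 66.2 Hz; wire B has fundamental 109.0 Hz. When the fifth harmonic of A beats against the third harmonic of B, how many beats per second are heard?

4.0 Hz

Fifth harmonic of the first: 5·66.2 = 331.0 Hz.
Third harmonic of the second: 3·109.0 = 327.0 Hz.
f_beat = |331.0 − 327.0| = 4.0 Hz.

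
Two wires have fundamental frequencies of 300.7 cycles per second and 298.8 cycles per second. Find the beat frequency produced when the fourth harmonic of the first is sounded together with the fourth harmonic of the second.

7.6 Hz

Fourth harmonic of the first: 4·300.7 = 1202.8 Hz.
Fourth harmonic of the second: 4·298.8 = 1195.2 Hz.
f_beat = |1202.8 − 1195.2| = 7.6 Hz.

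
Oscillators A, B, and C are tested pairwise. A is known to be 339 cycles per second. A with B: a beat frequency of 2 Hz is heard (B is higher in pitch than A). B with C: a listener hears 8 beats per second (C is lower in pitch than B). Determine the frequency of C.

333 Hz

B is above A, so f_B = 339 + 2 = 341 Hz.
C is below B, so f_C = 341 − 8 = 333 Hz.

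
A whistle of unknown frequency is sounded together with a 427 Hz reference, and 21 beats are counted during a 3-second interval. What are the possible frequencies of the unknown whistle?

Beat frequency = 21/3 = 7 Hz.
|f − 427| = 7, so f = 427 ± 7.

420 Hz or 434 Hz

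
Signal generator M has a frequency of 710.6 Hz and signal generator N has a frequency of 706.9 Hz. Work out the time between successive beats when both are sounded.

f_beat = |710.6 − 706.9| = 3.7 Hz.
Beat period T = 1 / f_beat = 1 / 3.7 s.

0.270 s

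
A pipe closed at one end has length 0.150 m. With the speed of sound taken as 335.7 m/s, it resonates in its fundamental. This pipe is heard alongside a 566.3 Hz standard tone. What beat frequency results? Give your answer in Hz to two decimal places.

Closed pipe (odd harmonics): f_n = n·v/(4L) = 1·335.7/(4·0.150) = 559.5000 Hz.
f_beat = |559.5000 − 566.3| = 6.80 Hz.

6.80 Hz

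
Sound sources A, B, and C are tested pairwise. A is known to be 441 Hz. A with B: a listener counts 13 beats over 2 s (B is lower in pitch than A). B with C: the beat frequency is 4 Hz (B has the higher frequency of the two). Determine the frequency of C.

430.5 Hz

A–B: Beat frequency = 13/2 = 6.5 Hz.
B is below A, so f_B = 441 − 6.5 = 434.5 Hz.
C is below B, so f_C = 434.5 − 4 = 430.5 Hz.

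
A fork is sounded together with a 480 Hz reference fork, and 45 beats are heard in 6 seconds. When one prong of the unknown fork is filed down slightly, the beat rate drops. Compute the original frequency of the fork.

Beat frequency = 45/6 = 7.5 Hz.
|f − 480| = 7.5, so the fork was at either 472.5 Hz or 487.5 Hz.
Filing a prong removes mass and raises the fork's frequency; the adjustment raises the fork's frequency.
The beat rate fell, so the adjustment moved the fork toward 480 Hz — it must have started below the reference.

472.5 Hz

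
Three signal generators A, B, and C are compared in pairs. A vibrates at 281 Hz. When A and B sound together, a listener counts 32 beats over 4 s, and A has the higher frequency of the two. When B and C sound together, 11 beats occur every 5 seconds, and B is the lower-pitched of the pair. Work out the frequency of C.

A–B: Beat frequency = 32/4 = 8 Hz.
B is below A, so f_B = 281 − 8 = 273 Hz.
B–C: Beat frequency = 11/5 = 2.2 Hz.
C is above B, so f_C = 273 + 2.2 = 275.2 Hz.

275.2 Hz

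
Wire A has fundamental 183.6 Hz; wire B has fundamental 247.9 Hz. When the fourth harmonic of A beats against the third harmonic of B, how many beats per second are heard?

Fourth harmonic of the first: 4·183.6 = 734.4 Hz.
Third harmonic of the second: 3·247.9 = 743.7 Hz.
f_beat = |734.4 − 743.7| = 9.3 Hz.

9.3 Hz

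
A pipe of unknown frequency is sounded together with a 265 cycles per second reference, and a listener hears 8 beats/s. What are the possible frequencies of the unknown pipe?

257 Hz or 273 Hz

|f − 265| = 8, so f = 265 ± 8.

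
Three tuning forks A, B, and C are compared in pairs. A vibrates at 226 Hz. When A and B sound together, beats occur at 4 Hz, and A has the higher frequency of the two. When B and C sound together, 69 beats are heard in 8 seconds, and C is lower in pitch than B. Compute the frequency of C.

B is below A, so f_B = 226 − 4 = 222 Hz.
B–C: Beat frequency = 69/8 = 8.625 Hz.
C is below B, so f_C = 222 − 8.625 = 213.375 Hz.

213.375 Hz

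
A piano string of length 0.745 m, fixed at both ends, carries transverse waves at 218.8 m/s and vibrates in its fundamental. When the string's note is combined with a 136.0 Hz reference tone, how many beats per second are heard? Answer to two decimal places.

10.85 Hz

For a string fixed at both ends, f_n = n·v/(2L) = 1·218.8/(2·0.745) = 146.8456 Hz.
f_beat = |146.8456 − 136.0| = 10.85 Hz.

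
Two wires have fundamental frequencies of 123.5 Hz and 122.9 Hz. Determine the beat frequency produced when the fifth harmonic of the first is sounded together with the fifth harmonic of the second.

Fifth harmonic of the first: 5·123.5 = 617.5 Hz.
Fifth harmonic of the second: 5·122.9 = 614.5 Hz.
f_beat = |617.5 − 614.5| = 3.0 Hz.

3.0 Hz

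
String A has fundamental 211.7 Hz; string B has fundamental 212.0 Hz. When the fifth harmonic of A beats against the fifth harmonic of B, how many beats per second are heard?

Fifth harmonic of the first: 5·211.7 = 1058.5 Hz.
Fifth harmonic of the second: 5·212.0 = 1060.0 Hz.
f_beat = |1058.5 − 1060.0| = 1.5 Hz.

1.5 Hz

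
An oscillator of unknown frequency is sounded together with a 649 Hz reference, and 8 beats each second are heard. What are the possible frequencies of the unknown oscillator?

|f − 649| = 8, so f = 649 ± 8.

641 Hz or 657 Hz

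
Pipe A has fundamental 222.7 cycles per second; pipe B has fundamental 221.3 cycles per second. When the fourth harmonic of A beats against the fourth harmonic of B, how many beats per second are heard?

Fourth harmonic of the first: 4·222.7 = 890.8 Hz.
Fourth harmonic of the second: 4·221.3 = 885.2 Hz.
f_beat = |890.8 − 885.2| = 5.6 Hz.

5.6 Hz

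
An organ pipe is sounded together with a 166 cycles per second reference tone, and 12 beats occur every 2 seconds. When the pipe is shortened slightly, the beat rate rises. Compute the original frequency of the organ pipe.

Beat frequency = 12/2 = 6 Hz.
|f − 166| = 6, so the organ pipe was at either 160 Hz or 172 Hz.
A shorter pipe has a higher fundamental; the adjustment raises the organ pipe's frequency.
The beat rate rose, so the adjustment moved the organ pipe further from 166 Hz — it was already above the reference.

172 Hz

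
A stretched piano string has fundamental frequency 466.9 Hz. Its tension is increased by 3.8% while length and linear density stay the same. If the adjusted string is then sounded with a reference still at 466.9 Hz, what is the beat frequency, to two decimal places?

8.79 Hz

For a string, f ∝ √T, so the new frequency is 466.9·√1.038 = 475.6884 Hz.
f_beat = |475.6884 − 466.9| = 8.79 Hz.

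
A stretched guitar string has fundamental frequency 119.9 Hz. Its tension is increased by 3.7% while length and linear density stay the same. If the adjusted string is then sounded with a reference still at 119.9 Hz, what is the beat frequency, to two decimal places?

For a string, f ∝ √T, so the new frequency is 119.9·√1.037 = 122.0980 Hz.
f_beat = |122.0980 − 119.9| = 2.20 Hz.

2.20 Hz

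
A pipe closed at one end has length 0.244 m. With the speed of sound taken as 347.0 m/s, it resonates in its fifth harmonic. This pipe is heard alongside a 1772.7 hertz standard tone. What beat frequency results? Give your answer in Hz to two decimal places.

4.96 Hz

Closed pipe (odd harmonics): f_n = n·v/(4L) = 5·347.0/(4·0.244) = 1777.6639 Hz.
f_beat = |1777.6639 − 1772.7| = 4.96 Hz.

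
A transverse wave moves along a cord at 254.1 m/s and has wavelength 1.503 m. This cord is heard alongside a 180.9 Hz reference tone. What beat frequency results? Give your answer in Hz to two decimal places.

11.84 Hz

Source frequency f = v/λ = 254.1/1.503 = 169.0619 Hz.
f_beat = |169.0619 − 180.9| = 11.84 Hz.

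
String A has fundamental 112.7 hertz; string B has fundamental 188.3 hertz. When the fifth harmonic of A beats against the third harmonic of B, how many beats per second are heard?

Fifth harmonic of the first: 5·112.7 = 563.5 Hz.
Third harmonic of the second: 3·188.3 = 564.9 Hz.
f_beat = |563.5 − 564.9| = 1.4 Hz.

1.4 Hz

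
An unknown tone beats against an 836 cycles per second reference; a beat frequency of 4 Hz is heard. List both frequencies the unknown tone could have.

832 Hz or 840 Hz

|f − 836| = 4, so f = 836 ± 4.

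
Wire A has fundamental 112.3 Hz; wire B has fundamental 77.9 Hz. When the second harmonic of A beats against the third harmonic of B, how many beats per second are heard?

Second harmonic of the first: 2·112.3 = 224.6 Hz.
Third harmonic of the second: 3·77.9 = 233.7 Hz.
f_beat = |224.6 − 233.7| = 9.1 Hz.

9.1 Hz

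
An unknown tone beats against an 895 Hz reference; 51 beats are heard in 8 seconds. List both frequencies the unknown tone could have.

888.625 Hz or 901.375 Hz

Beat frequency = 51/8 = 6.375 Hz.
|f − 895| = 6.375, so f = 895 ± 6.375.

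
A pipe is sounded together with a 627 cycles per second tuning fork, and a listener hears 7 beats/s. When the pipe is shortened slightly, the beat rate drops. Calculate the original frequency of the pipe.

|f − 627| = 7, so the pipe was at either 620 Hz or 634 Hz.
A shorter pipe has a higher fundamental; the adjustment raises the pipe's frequency.
The beat rate fell, so the adjustment moved the pipe toward 627 Hz — it must have started below the reference.

620 Hz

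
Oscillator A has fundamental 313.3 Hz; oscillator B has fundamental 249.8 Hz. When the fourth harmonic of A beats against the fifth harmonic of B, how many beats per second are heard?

4.2 Hz

Fourth harmonic of the first: 4·313.3 = 1253.2 Hz.
Fifth harmonic of the second: 5·249.8 = 1249.0 Hz.
f_beat = |1253.2 − 1249.0| = 4.2 Hz.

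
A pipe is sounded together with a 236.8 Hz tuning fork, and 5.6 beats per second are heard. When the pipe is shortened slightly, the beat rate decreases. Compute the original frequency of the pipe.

231.2 Hz

|f − 236.8| = 5.6, so the pipe was at either 231.2 Hz or 242.4 Hz.
A shorter pipe has a higher fundamental; the adjustment raises the pipe's frequency.
The beat rate fell, so the adjustment moved the pipe toward 236.8 Hz — it must have started below the reference.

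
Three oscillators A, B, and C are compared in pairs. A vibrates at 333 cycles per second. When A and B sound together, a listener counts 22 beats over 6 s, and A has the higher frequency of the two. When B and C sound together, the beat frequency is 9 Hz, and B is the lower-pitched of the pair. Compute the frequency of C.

A–B: Beat frequency = 22/6 = 3.6667 Hz.
B is below A, so f_B = 333 − 3.6667 = 329.3333 Hz.
C is above B, so f_C = 329.3333 + 9 = 338.3333 Hz.

338.3333 Hz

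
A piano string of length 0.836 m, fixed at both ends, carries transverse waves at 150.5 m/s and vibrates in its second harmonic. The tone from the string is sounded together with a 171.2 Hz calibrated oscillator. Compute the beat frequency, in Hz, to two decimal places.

8.82 Hz

For a string fixed at both ends, f_n = n·v/(2L) = 2·150.5/(2·0.836) = 180.0239 Hz.
f_beat = |180.0239 − 171.2| = 8.82 Hz.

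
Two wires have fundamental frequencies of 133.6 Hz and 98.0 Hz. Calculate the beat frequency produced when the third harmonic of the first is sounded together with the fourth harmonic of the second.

Third harmonic of the first: 3·133.6 = 400.8 Hz.
Fourth harmonic of the second: 4·98.0 = 392.0 Hz.
f_beat = |400.8 − 392.0| = 8.8 Hz.

8.8 Hz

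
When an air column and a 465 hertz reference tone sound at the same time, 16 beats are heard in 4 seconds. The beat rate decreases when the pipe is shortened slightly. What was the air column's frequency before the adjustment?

Beat frequency = 16/4 = 4 Hz.
|f − 465| = 4, so the air column was at either 461 Hz or 469 Hz.
A shorter pipe has a higher fundamental; the adjustment raises the air column's frequency.
The beat rate fell, so the adjustment moved the air column toward 465 Hz — it must have started below the reference.

461 Hz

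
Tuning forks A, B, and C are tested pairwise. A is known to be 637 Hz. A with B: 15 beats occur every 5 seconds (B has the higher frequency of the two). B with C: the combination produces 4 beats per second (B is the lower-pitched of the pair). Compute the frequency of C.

644 Hz

A–B: Beat frequency = 15/5 = 3 Hz.
B is above A, so f_B = 637 + 3 = 640 Hz.
C is above B, so f_C = 640 + 4 = 644 Hz.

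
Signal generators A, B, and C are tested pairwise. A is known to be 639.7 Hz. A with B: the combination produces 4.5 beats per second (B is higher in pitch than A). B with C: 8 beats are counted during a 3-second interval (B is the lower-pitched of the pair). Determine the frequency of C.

646.8667 Hz

B is above A, so f_B = 639.7 + 4.5 = 644.2 Hz.
B–C: Beat frequency = 8/3 = 2.6667 Hz.
C is above B, so f_C = 644.2 + 2.6667 = 646.8667 Hz.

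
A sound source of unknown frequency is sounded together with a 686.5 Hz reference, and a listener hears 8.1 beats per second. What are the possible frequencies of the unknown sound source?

|f − 686.5| = 8.1, so f = 686.5 ± 8.1.

678.4 Hz or 694.6 Hz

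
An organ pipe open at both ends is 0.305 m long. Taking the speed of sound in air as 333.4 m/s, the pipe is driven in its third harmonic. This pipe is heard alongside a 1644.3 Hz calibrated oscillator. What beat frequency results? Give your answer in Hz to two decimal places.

4.63 Hz

Open pipe: f_n = n·v/(2L) = 3·333.4/(2·0.305) = 1639.6721 Hz.
f_beat = |1639.6721 − 1644.3| = 4.63 Hz.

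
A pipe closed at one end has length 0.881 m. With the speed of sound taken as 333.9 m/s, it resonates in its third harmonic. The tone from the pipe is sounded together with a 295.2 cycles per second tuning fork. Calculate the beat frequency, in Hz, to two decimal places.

Closed pipe (odd harmonics): f_n = n·v/(4L) = 3·333.9/(4·0.881) = 284.2509 Hz.
f_beat = |284.2509 − 295.2| = 10.95 Hz.

10.95 Hz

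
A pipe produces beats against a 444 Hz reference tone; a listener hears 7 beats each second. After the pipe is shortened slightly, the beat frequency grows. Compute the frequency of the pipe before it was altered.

451 Hz

|f − 444| = 7, so the pipe was at either 437 Hz or 451 Hz.
A shorter pipe has a higher fundamental; the adjustment raises the pipe's frequency.
The beat rate rose, so the adjustment moved the pipe further from 444 Hz — it was already above the reference.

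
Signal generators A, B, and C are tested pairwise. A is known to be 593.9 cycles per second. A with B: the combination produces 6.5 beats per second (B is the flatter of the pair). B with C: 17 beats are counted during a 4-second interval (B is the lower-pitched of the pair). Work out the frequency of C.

591.65 Hz

B is below A, so f_B = 593.9 − 6.5 = 587.4 Hz.
B–C: Beat frequency = 17/4 = 4.25 Hz.
C is above B, so f_C = 587.4 + 4.25 = 591.65 Hz.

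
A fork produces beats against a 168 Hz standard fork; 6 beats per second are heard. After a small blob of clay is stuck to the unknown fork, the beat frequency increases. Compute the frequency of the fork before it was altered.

162 Hz

|f − 168| = 6, so the fork was at either 162 Hz or 174 Hz.
Adding mass to a fork lowers its frequency; the adjustment lowers the fork's frequency.
The beat rate rose, so the adjustment moved the fork further from 168 Hz — it was already below the reference.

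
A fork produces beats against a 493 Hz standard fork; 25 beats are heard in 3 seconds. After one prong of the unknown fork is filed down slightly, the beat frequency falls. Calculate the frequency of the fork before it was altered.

Beat frequency = 25/3 = 8.3333 Hz.
|f − 493| = 8.3333, so the fork was at either 484.6667 Hz or 501.3333 Hz.
Filing a prong removes mass and raises the fork's frequency; the adjustment raises the fork's frequency.
The beat rate fell, so the adjustment moved the fork toward 493 Hz — it must have started below the reference.

484.6667 Hz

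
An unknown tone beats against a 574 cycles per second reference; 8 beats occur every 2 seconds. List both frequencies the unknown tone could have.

570 Hz or 578 Hz

Beat frequency = 8/2 = 4 Hz.
|f − 574| = 4, so f = 574 ± 4.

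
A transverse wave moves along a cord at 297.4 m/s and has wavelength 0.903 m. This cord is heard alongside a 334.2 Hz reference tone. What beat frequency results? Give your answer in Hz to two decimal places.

4.85 Hz

Source frequency f = v/λ = 297.4/0.903 = 329.3466 Hz.
f_beat = |329.3466 − 334.2| = 4.85 Hz.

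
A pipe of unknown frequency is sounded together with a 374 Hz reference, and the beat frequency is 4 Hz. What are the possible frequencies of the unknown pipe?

370 Hz or 378 Hz

|f − 374| = 4, so f = 374 ± 4.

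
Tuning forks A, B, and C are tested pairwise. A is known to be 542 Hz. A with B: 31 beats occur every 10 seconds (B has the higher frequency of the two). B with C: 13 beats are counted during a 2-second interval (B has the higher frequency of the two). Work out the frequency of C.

A–B: Beat frequency = 31/10 = 3.1 Hz.
B is above A, so f_B = 542 + 3.1 = 545.1 Hz.
B–C: Beat frequency = 13/2 = 6.5 Hz.
C is below B, so f_C = 545.1 − 6.5 = 538.6 Hz.

538.6 Hz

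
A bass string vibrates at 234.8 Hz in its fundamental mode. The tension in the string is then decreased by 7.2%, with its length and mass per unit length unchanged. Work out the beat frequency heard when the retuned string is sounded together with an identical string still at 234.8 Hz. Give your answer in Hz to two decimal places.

For a string, f ∝ √T, so the new frequency is 234.8·√0.928 = 226.1893 Hz.
f_beat = |226.1893 − 234.8| = 8.61 Hz.

8.61 Hz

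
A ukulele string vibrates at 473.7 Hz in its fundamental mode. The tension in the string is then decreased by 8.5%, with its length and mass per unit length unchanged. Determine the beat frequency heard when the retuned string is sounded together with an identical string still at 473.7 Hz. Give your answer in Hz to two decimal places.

20.58 Hz

For a string, f ∝ √T, so the new frequency is 473.7·√0.915 = 453.1207 Hz.
f_beat = |453.1207 − 473.7| = 20.58 Hz.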